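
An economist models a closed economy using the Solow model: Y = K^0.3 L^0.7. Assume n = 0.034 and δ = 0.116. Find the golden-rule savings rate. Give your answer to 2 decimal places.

Capital per worker breaks even when investment replaces (n + δ)·k; here n + δ = 0.15.
At the golden rule MPK = n+δ, and in any Cobb-Douglas steady state s = (n+δ)·k/y = MPK·k/y = capital's share 0.3.

s_gold = 0.30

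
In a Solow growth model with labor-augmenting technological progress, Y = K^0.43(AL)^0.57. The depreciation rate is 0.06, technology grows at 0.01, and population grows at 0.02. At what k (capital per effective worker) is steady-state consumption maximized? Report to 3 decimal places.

k_gold ≈ 15.546

Capital per effective worker breaks even when investment replaces (n + g + δ)·k; here n + g + δ = 0.09.
Golden rule sets MPK = n+g+δ: 0.43·k^(0.43−1) = 0.09, so k_gold = (0.43/0.09)^(1/0.57) ≈ 15.5462.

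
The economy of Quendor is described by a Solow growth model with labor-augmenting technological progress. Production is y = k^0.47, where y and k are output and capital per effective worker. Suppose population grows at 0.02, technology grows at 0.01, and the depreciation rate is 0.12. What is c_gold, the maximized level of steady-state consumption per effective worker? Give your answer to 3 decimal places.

c_gold ≈ 1.459

Capital per effective worker breaks even when investment replaces (n + g + δ)·k; here n + g + δ = 0.15.
Maximizing c = f(k) − (n+g+δ)·k gives f'(k) = n+g+δ, i.e. 0.47·k^(0.47−1) = 0.15, so k_gold = (0.47/0.15)^(1/0.53) ≈ 8.6270.
y_gold = 8.6270^0.47 ≈ 2.7533.
c_gold = y_gold − (n+g+δ)·k_gold = 2.7533 − 0.15·8.6270 ≈ 1.4593.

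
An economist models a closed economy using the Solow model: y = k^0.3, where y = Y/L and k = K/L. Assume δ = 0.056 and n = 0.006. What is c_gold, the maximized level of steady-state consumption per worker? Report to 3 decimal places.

c_gold ≈ 1.376

Capital per worker breaks even when investment replaces (n + δ)·k; here n + δ = 0.062.
Golden rule sets MPK = n+δ: 0.3·k^(0.3−1) = 0.062, so k_gold = (0.3/0.062)^(1/0.7) ≈ 9.5101.
y_gold = 9.5101^0.3 ≈ 1.9654.
c_gold = y_gold − (n+δ)·k_gold = 1.9654 − 0.062·9.5101 ≈ 1.3758.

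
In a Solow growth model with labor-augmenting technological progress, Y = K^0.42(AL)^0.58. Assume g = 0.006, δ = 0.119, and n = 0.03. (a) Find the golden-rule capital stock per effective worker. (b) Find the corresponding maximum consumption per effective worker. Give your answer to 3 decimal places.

n + g + δ = 0.03 + 0.006 + 0.119 = 0.155.
Golden rule sets MPK = n+g+δ: 0.42·k^(0.42−1) = 0.155, so k_gold = (0.42/0.155)^(1/0.58) ≈ 5.5771.
y_gold = 5.5771^0.42 ≈ 2.0582; c_gold = y_gold − 0.155·k_gold ≈ 1.1938.

(a) k_gold ≈ 5.577; (b) c_gold ≈ 1.194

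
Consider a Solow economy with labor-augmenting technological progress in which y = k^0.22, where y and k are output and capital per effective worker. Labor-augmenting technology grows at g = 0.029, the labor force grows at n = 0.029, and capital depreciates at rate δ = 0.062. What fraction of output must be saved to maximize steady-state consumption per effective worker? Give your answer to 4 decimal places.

s_gold = 0.2200

The effective depreciation rate is n + g + δ = 0.029 + 0.029 + 0.062 = 0.12.
At the golden rule MPK = n+g+δ, and in any Cobb-Douglas steady state s = (n+g+δ)·k/y = MPK·k/y = capital's share 0.22.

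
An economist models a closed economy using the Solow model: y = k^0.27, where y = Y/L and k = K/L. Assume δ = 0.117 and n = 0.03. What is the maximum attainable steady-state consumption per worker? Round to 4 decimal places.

c_gold ≈ 0.9141

n + δ = 0.03 + 0.117 = 0.147.
Maximizing c = f(k) − (n+δ)·k gives f'(k) = n+δ, i.e. 0.27·k^(0.27−1) = 0.147, so k_gold = (0.27/0.147)^(1/0.73) ≈ 2.2999.
y_gold = 2.2999^0.27 ≈ 1.2522.
c_gold = y_gold − (n+δ)·k_gold = 1.2522 − 0.147·2.2999 ≈ 0.9141.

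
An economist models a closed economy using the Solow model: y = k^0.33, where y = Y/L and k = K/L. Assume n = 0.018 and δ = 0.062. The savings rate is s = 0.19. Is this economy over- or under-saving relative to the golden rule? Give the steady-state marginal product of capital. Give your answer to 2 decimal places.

under-saving; MPK ≈ 0.14

Break-even investment rate: n + δ = 0.018 + 0.062 = 0.08.
Steady-state k*: s·k^0.33 = 0.08·k gives k* = (0.19/0.08)^(1/0.67) ≈ 3.6366.
MPK = 0.33·3.6366^(-0.67) ≈ 0.1389.
MPK > n+δ = 0.08, so the economy is dynamically efficient (under-saving).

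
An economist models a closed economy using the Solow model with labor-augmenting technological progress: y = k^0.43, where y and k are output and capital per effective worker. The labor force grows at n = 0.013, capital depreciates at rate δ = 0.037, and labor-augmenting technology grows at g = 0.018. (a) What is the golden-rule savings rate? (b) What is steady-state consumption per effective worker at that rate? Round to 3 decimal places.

Break-even investment rate: n + g + δ = 0.013 + 0.018 + 0.037 = 0.068.
For Cobb-Douglas, s_gold equals capital's share: s_gold = 0.43.
Setting f'(k) = n+g+δ gives 0.43·k^(0.43−1) = 0.068, hence k_gold = (0.43/0.068)^(1/0.57) ≈ 25.4210.
y_gold = 25.4210^0.43 ≈ 4.0201; c_gold = (1−0.43)·y_gold ≈ 2.2914.

(a) s_gold = 0.430; (b) c_gold ≈ 2.291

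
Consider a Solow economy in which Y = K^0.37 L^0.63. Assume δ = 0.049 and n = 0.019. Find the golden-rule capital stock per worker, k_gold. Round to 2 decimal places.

k_gold ≈ 14.72

The effective depreciation rate is n + δ = 0.019 + 0.049 = 0.068.
Setting f'(k) = n+δ gives 0.37·k^(0.37−1) = 0.068, hence k_gold = (0.37/0.068)^(1/0.63) ≈ 14.7152.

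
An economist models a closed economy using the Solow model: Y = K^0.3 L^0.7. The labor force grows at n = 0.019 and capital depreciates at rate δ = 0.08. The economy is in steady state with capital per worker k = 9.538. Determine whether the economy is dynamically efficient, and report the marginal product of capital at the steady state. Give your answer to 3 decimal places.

dynamically inefficient; MPK ≈ 0.062

n + δ = 0.019 + 0.08 = 0.099.
MPK = 0.3·k^(0.3−1) = 0.3·9.538^(-0.7) ≈ 0.0619.
MPK < 0.099, so the economy is dynamically inefficient (over-saving).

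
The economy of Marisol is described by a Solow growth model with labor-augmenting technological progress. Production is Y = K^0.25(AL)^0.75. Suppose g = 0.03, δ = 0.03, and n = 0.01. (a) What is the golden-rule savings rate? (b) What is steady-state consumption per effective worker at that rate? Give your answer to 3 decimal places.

n + g + δ = 0.01 + 0.03 + 0.03 = 0.07.
For Cobb-Douglas, s_gold equals capital's share: s_gold = 0.25.
At the golden rule the marginal product of capital equals n+g+δ: 0.25·k^(0.25−1) = 0.07. Solving, k_gold = (0.25/0.07)^(1/0.75) ≈ 5.4591.
y_gold = 5.4591^0.25 ≈ 1.5286; c_gold = (1−0.25)·y_gold ≈ 1.1464.

(a) s_gold = 0.250; (b) c_gold ≈ 1.146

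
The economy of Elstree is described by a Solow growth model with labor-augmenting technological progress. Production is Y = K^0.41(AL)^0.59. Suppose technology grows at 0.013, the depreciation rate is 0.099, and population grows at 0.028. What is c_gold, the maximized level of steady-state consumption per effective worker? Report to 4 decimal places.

n + g + δ = 0.028 + 0.013 + 0.099 = 0.14.
Golden rule sets MPK = n+g+δ: 0.41·k^(0.41−1) = 0.14, so k_gold = (0.41/0.14)^(1/0.59) ≈ 6.1793.
y_gold = 6.1793^0.41 ≈ 2.1100.
c_gold = y_gold − (n+g+δ)·k_gold = 2.1100 − 0.14·6.1793 ≈ 1.2449.

c_gold ≈ 1.2449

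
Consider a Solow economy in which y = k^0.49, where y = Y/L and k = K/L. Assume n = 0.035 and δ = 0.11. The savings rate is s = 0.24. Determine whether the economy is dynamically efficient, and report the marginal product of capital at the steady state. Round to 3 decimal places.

dynamically efficient; MPK ≈ 0.296

Break-even investment rate: n + δ = 0.035 + 0.11 = 0.145.
Steady-state k*: s·k^0.49 = 0.145·k gives k* = (0.24/0.145)^(1/0.51) ≈ 2.6860.
MPK = 0.49·2.6860^(-0.51) ≈ 0.2960.
MPK > n+δ = 0.145, so the economy is dynamically efficient (under-saving).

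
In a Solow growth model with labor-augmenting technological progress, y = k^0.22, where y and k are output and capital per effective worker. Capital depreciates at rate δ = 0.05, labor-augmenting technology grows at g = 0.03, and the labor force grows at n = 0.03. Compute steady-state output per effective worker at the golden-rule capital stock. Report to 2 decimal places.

y_gold ≈ 1.22

Capital per effective worker breaks even when investment replaces (n + g + δ)·k; here n + g + δ = 0.11.
At the golden rule the marginal product of capital equals n+g+δ: 0.22·k^(0.22−1) = 0.11. Solving, k_gold = (0.22/0.11)^(1/0.78) ≈ 2.4318.
Output: y_gold = k_gold^0.22 = 2.4318^0.22 ≈ 1.2159.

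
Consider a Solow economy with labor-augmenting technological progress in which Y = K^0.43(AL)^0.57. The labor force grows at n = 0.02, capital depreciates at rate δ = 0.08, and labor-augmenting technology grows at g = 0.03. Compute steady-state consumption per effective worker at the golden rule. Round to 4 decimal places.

The effective depreciation rate is n + g + δ = 0.02 + 0.03 + 0.08 = 0.13.
Maximizing c = f(k) − (n+g+δ)·k gives f'(k) = n+g+δ, i.e. 0.43·k^(0.43−1) = 0.13, so k_gold = (0.43/0.13)^(1/0.57) ≈ 8.1554.
y_gold = 8.1554^0.43 ≈ 2.4656.
c_gold = y_gold − (n+g+δ)·k_gold = 2.4656 − 0.13·8.1554 ≈ 1.4054.

c_gold ≈ 1.4054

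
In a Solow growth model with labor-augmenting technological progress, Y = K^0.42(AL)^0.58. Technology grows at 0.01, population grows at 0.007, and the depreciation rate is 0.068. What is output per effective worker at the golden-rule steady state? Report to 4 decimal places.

y_gold ≈ 3.1800

Capital per effective worker breaks even when investment replaces (n + g + δ)·k; here n + g + δ = 0.085.
Maximizing c = f(k) − (n+g+δ)·k gives f'(k) = n+g+δ, i.e. 0.42·k^(0.42−1) = 0.085, so k_gold = (0.42/0.085)^(1/0.58) ≈ 15.7130.
Output: y_gold = k_gold^0.42 = 15.7130^0.42 ≈ 3.1800.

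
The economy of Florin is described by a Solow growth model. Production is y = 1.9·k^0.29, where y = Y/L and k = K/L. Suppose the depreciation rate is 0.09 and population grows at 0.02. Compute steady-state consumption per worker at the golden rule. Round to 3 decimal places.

Capital per worker breaks even when investment replaces (n + δ)·k; here n + δ = 0.11.
Setting f'(k) = n+δ gives 0.29·1.9·k^(0.29−1) = 0.11, hence k_gold = (0.29·1.9/0.11)^(1/0.71) ≈ 9.6733.
y_gold = 1.9·9.6733^0.29 ≈ 3.6692.
c_gold = y_gold − (n+δ)·k_gold = 3.6692 − 0.11·9.6733 ≈ 2.6051.

c_gold ≈ 2.605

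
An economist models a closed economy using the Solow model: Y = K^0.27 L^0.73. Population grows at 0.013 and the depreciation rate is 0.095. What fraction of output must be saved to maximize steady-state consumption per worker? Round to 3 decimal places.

s_gold = 0.270

Break-even investment rate: n + δ = 0.013 + 0.095 = 0.108.
At the golden rule MPK = n+δ, and in any Cobb-Douglas steady state s = (n+δ)·k/y = MPK·k/y = capital's share 0.27.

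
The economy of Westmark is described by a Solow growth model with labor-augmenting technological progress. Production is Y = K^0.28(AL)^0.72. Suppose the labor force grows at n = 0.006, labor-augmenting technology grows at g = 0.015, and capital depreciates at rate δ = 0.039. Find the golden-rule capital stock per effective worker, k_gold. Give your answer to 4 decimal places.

k_gold ≈ 8.4952

n + g + δ = 0.006 + 0.015 + 0.039 = 0.06.
Golden rule sets MPK = n+g+δ: 0.28·k^(0.28−1) = 0.06, so k_gold = (0.28/0.06)^(1/0.72) ≈ 8.4952.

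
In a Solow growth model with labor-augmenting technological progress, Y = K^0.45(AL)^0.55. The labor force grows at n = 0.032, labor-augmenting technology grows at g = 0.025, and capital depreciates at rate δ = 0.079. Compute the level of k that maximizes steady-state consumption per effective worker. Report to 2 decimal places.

Capital per effective worker breaks even when investment replaces (n + g + δ)·k; here n + g + δ = 0.136.
Maximizing c = f(k) − (n+g+δ)·k gives f'(k) = n+g+δ, i.e. 0.45·k^(0.45−1) = 0.136, so k_gold = (0.45/0.136)^(1/0.55) ≈ 8.8077.

k_gold ≈ 8.81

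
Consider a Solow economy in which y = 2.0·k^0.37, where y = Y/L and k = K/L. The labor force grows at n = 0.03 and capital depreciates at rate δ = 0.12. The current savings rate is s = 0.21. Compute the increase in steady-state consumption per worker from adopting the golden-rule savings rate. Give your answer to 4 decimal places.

Δc ≈ 0.3245

n + δ = 0.03 + 0.12 = 0.15.
Current steady state (s = 0.21): k* = (0.21·2.0/0.15)^(1/0.63) ≈ 5.1260, y* = 2.0·5.1260^0.37 ≈ 3.6614, c* = (1−0.21)·3.6614 ≈ 2.8925.
Setting f'(k) = n+δ gives 0.37·2.0·k^(0.37−1) = 0.15, hence k_gold = (0.37·2.0/0.15)^(1/0.63) ≈ 12.5957.
y_gold = 2.0·12.5957^0.37 ≈ 5.1064, c_gold = y_gold − 0.15·k_gold ≈ 3.2170.
Gain: Δc = 3.2170 − 2.8925 ≈ 0.3245.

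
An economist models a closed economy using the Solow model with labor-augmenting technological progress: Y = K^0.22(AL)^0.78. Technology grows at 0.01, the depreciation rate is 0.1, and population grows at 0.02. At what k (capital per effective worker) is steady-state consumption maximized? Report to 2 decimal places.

Break-even investment rate: n + g + δ = 0.02 + 0.01 + 0.1 = 0.13.
Setting f'(k) = n+g+δ gives 0.22·k^(0.22−1) = 0.13, hence k_gold = (0.22/0.13)^(1/0.78) ≈ 1.9630.

k_gold ≈ 1.96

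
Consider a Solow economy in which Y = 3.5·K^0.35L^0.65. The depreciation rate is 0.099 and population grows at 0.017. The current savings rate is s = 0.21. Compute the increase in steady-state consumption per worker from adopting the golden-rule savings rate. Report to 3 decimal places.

Δc ≈ 0.622

n + δ = 0.017 + 0.099 = 0.116.
Current steady state (s = 0.21): k* = (0.21·3.5/0.116)^(1/0.65) ≈ 17.1231, y* = 3.5·17.1231^0.35 ≈ 9.4585, c* = (1−0.21)·9.4585 ≈ 7.4722.
Maximizing c = f(k) − (n+δ)·k gives f'(k) = n+δ, i.e. 0.35·3.5·k^(0.35−1) = 0.116, so k_gold = (0.35·3.5/0.116)^(1/0.65) ≈ 37.5742.
y_gold = 3.5·37.5742^0.35 ≈ 12.4532, c_gold = y_gold − 0.116·k_gold ≈ 8.0945.
Gain: Δc = 8.0945 − 7.4722 ≈ 0.6223.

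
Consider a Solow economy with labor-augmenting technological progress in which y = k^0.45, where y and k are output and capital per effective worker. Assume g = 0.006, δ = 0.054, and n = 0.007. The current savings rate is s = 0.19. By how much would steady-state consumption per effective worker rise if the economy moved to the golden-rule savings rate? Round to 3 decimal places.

Δc ≈ 0.712

n + g + δ = 0.007 + 0.006 + 0.054 = 0.067.
Current steady state (s = 0.19): k* = (0.19/0.067)^(1/0.55) ≈ 6.6535, y* = 6.6535^0.45 ≈ 2.3462, c* = (1−0.19)·2.3462 ≈ 1.9005.
Maximizing c = f(k) − (n+g+δ)·k gives f'(k) = n+g+δ, i.e. 0.45·k^(0.45−1) = 0.067, so k_gold = (0.45/0.067)^(1/0.55) ≈ 31.9071.
y_gold = 31.9071^0.45 ≈ 4.7506, c_gold = y_gold − 0.067·k_gold ≈ 2.6128.
Gain: Δc = 2.6128 − 1.9005 ≈ 0.7124.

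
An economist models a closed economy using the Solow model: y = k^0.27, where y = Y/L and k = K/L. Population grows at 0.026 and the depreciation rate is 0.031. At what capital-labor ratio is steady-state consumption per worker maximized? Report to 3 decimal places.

k_gold ≈ 8.420

Break-even investment rate: n + δ = 0.026 + 0.031 = 0.057.
Maximizing c = f(k) − (n+δ)·k gives f'(k) = n+δ, i.e. 0.27·k^(0.27−1) = 0.057, so k_gold = (0.27/0.057)^(1/0.73) ≈ 8.4203.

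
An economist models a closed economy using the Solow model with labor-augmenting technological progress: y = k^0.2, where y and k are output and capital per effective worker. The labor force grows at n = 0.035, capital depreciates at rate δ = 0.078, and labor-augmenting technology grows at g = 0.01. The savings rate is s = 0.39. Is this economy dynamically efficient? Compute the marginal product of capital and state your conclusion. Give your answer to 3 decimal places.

The effective depreciation rate is n + g + δ = 0.035 + 0.01 + 0.078 = 0.123.
Steady-state k*: s·k^0.2 = 0.123·k gives k* = (0.39/0.123)^(1/0.8) ≈ 4.2311.
MPK = 0.2·4.2311^(-0.8) ≈ 0.0631.
MPK < n+g+δ = 0.123, so the economy is dynamically inefficient (over-saving).

dynamically inefficient; MPK ≈ 0.063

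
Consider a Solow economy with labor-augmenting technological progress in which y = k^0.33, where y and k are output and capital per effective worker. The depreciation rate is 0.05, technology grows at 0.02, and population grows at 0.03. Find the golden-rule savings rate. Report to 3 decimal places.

s_gold = 0.330

Break-even investment rate: n + g + δ = 0.03 + 0.02 + 0.05 = 0.1.
At the golden rule MPK = n+g+δ, and in any Cobb-Douglas steady state s = (n+g+δ)·k/y = MPK·k/y = capital's share 0.33.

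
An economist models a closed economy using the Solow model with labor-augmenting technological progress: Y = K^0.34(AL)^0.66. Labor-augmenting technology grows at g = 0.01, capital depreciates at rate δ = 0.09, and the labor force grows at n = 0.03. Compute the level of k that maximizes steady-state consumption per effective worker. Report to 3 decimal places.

Capital per effective worker breaks even when investment replaces (n + g + δ)·k; here n + g + δ = 0.13.
Maximizing c = f(k) − (n+g+δ)·k gives f'(k) = n+g+δ, i.e. 0.34·k^(0.34−1) = 0.13, so k_gold = (0.34/0.13)^(1/0.66) ≈ 4.2917.

k_gold ≈ 4.292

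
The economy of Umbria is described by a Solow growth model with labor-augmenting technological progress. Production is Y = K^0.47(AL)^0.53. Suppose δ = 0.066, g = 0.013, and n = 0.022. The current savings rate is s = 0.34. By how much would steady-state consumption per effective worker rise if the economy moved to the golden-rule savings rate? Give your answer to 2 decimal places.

n + g + δ = 0.022 + 0.013 + 0.066 = 0.101.
Current steady state (s = 0.34): k* = (0.34/0.101)^(1/0.53) ≈ 9.8773, y* = 9.8773^0.47 ≈ 2.9341, c* = (1−0.34)·2.9341 ≈ 1.9365.
At the golden rule the marginal product of capital equals n+g+δ: 0.47·k^(0.47−1) = 0.101. Solving, k_gold = (0.47/0.101)^(1/0.53) ≈ 18.1951.
y_gold = 18.1951^0.47 ≈ 3.9100, c_gold = y_gold − 0.101·k_gold ≈ 2.0723.
Gain: Δc = 2.0723 − 1.9365 ≈ 0.1358.

Δc ≈ 0.14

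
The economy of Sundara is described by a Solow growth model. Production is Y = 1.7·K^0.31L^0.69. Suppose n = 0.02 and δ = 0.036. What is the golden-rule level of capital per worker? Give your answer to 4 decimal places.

Capital per worker breaks even when investment replaces (n + δ)·k; here n + δ = 0.056.
Maximizing c = f(k) − (n+δ)·k gives f'(k) = n+δ, i.e. 0.31·1.7·k^(0.31−1) = 0.056, so k_gold = (0.31·1.7/0.056)^(1/0.69) ≈ 25.7660.

k_gold ≈ 25.7660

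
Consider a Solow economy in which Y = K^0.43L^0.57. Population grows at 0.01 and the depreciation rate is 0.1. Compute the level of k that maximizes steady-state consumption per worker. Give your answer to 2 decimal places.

n + δ = 0.01 + 0.1 = 0.11.
At the golden rule the marginal product of capital equals n+δ: 0.43·k^(0.43−1) = 0.11. Solving, k_gold = (0.43/0.11)^(1/0.57) ≈ 10.9328.

k_gold ≈ 10.93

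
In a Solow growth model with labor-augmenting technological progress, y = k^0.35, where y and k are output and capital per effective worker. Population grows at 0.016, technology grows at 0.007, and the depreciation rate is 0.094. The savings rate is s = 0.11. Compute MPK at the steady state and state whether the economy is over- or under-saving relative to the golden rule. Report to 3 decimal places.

under-saving; MPK ≈ 0.372

Capital per effective worker breaks even when investment replaces (n + g + δ)·k; here n + g + δ = 0.117.
Steady-state k*: s·k^0.35 = 0.117·k gives k* = (0.11/0.117)^(1/0.65) ≈ 0.9095.
MPK = 0.35·0.9095^(-0.65) ≈ 0.3723.
MPK > n+g+δ = 0.117, so the economy is dynamically efficient (under-saving).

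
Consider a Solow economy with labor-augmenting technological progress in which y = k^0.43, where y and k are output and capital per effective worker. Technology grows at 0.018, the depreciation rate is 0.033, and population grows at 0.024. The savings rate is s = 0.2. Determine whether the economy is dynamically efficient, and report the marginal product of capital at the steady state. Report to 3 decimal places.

Capital per effective worker breaks even when investment replaces (n + g + δ)·k; here n + g + δ = 0.075.
Steady-state k*: s·k^0.43 = 0.075·k gives k* = (0.2/0.075)^(1/0.57) ≈ 5.5887.
MPK = 0.43·5.5887^(-0.57) ≈ 0.1612.
MPK > n+g+δ = 0.075, so the economy is dynamically efficient (under-saving).

dynamically efficient; MPK ≈ 0.161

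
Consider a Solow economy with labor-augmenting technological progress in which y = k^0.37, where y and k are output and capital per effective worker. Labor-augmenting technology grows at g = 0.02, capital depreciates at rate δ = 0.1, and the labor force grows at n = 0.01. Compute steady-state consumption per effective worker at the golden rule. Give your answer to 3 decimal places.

Capital per effective worker breaks even when investment replaces (n + g + δ)·k; here n + g + δ = 0.13.
Setting f'(k) = n+g+δ gives 0.37·k^(0.37−1) = 0.13, hence k_gold = (0.37/0.13)^(1/0.63) ≈ 5.2607.
y_gold = 5.2607^0.37 ≈ 1.8484.
c_gold = y_gold − (n+g+δ)·k_gold = 1.8484 − 0.13·5.2607 ≈ 1.1645.

c_gold ≈ 1.164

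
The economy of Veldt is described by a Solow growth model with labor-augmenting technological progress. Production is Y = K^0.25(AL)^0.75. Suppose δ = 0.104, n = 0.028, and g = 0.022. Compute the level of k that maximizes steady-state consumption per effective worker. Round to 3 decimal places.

The effective depreciation rate is n + g + δ = 0.028 + 0.022 + 0.104 = 0.154.
At the golden rule the marginal product of capital equals n+g+δ: 0.25·k^(0.25−1) = 0.154. Solving, k_gold = (0.25/0.154)^(1/0.75) ≈ 1.9079.

k_gold ≈ 1.908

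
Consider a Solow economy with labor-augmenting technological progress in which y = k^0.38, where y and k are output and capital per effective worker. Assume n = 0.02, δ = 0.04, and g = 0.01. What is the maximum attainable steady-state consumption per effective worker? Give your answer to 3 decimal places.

Break-even investment rate: n + g + δ = 0.02 + 0.01 + 0.04 = 0.07.
Maximizing c = f(k) − (n+g+δ)·k gives f'(k) = n+g+δ, i.e. 0.38·k^(0.38−1) = 0.07, so k_gold = (0.38/0.07)^(1/0.62) ≈ 15.3101.
y_gold = 15.3101^0.38 ≈ 2.8203.
c_gold = y_gold − (n+g+δ)·k_gold = 2.8203 − 0.07·15.3101 ≈ 1.7486.

c_gold ≈ 1.749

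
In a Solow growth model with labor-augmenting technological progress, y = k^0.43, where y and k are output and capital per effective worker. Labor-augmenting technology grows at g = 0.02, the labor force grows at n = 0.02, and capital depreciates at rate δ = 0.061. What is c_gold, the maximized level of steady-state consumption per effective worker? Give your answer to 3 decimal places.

c_gold ≈ 1.700

n + g + δ = 0.02 + 0.02 + 0.061 = 0.101.
At the golden rule the marginal product of capital equals n+g+δ: 0.43·k^(0.43−1) = 0.101. Solving, k_gold = (0.43/0.101)^(1/0.57) ≈ 12.6989.
y_gold = 12.6989^0.43 ≈ 2.9828.
c_gold = y_gold − (n+g+δ)·k_gold = 2.9828 − 0.101·12.6989 ≈ 1.7002.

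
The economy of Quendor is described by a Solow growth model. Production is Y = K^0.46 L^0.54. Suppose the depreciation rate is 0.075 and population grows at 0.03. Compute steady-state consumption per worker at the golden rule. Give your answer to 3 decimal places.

Capital per worker breaks even when investment replaces (n + δ)·k; here n + δ = 0.105.
Setting f'(k) = n+δ gives 0.46·k^(0.46−1) = 0.105, hence k_gold = (0.46/0.105)^(1/0.54) ≈ 15.4202.
y_gold = 15.4202^0.46 ≈ 3.5198.
c_gold = y_gold − (n+δ)·k_gold = 3.5198 − 0.105·15.4202 ≈ 1.9007.

c_gold ≈ 1.901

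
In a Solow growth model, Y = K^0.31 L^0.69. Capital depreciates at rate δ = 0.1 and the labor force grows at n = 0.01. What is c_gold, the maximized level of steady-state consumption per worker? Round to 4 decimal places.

c_gold ≈ 1.0990

Capital per worker breaks even when investment replaces (n + δ)·k; here n + δ = 0.11.
Setting f'(k) = n+δ gives 0.31·k^(0.31−1) = 0.11, hence k_gold = (0.31/0.11)^(1/0.69) ≈ 4.4888.
y_gold = 4.4888^0.31 ≈ 1.5928.
c_gold = y_gold − (n+δ)·k_gold = 1.5928 − 0.11·4.4888 ≈ 1.0990.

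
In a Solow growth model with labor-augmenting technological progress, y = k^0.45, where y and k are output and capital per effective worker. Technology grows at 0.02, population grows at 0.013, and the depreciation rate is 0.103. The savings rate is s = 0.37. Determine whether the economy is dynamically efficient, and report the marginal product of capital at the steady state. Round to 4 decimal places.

dynamically efficient; MPK ≈ 0.1654

n + g + δ = 0.013 + 0.02 + 0.103 = 0.136.
Steady-state k*: s·k^0.45 = 0.136·k gives k* = (0.37/0.136)^(1/0.55) ≈ 6.1702.
MPK = 0.45·6.1702^(-0.55) ≈ 0.1654.
MPK > n+g+δ = 0.136, so the economy is dynamically efficient (under-saving).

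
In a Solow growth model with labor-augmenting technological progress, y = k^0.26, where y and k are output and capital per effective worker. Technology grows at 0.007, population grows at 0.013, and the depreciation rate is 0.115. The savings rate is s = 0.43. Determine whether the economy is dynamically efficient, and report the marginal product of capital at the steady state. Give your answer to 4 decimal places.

dynamically inefficient; MPK ≈ 0.0816

The effective depreciation rate is n + g + δ = 0.013 + 0.007 + 0.115 = 0.135.
Steady-state k*: s·k^0.26 = 0.135·k gives k* = (0.43/0.135)^(1/0.74) ≈ 4.7853.
MPK = 0.26·4.7853^(-0.74) ≈ 0.0816.
MPK < n+g+δ = 0.135, so the economy is dynamically inefficient (over-saving).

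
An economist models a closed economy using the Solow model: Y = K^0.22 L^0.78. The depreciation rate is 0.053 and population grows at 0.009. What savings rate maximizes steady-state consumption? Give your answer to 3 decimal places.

s_gold = 0.220

The effective depreciation rate is n + δ = 0.009 + 0.053 = 0.062.
At the golden rule MPK = n+δ, and in any Cobb-Douglas steady state s = (n+δ)·k/y = MPK·k/y = capital's share 0.22.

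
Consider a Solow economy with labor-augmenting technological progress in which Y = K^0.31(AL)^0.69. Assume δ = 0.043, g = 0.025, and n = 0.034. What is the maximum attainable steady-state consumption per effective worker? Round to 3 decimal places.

c_gold ≈ 1.137

Break-even investment rate: n + g + δ = 0.034 + 0.025 + 0.043 = 0.102.
At the golden rule the marginal product of capital equals n+g+δ: 0.31·k^(0.31−1) = 0.102. Solving, k_gold = (0.31/0.102)^(1/0.69) ≈ 5.0079.
y_gold = 5.0079^0.31 ≈ 1.6478.
c_gold = y_gold − (n+g+δ)·k_gold = 1.6478 − 0.102·5.0079 ≈ 1.1370.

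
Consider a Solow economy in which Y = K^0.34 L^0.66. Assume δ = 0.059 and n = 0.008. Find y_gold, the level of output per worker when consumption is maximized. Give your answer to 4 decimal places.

y_gold ≈ 2.3088

Break-even investment rate: n + δ = 0.008 + 0.059 = 0.067.
At the golden rule the marginal product of capital equals n+δ: 0.34·k^(0.34−1) = 0.067. Solving, k_gold = (0.34/0.067)^(1/0.66) ≈ 11.7164.
Output: y_gold = k_gold^0.34 = 11.7164^0.34 ≈ 2.3088.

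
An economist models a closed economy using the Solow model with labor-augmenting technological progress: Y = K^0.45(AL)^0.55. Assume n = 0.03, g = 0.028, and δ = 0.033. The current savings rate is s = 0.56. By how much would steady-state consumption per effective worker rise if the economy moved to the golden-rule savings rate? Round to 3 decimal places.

Δc ≈ 0.088

The effective depreciation rate is n + g + δ = 0.03 + 0.028 + 0.033 = 0.091.
Current steady state (s = 0.56): k* = (0.56/0.091)^(1/0.55) ≈ 27.2152, y* = 27.2152^0.45 ≈ 4.4225, c* = (1−0.56)·4.4225 ≈ 1.9459.
Golden rule sets MPK = n+g+δ: 0.45·k^(0.45−1) = 0.091, so k_gold = (0.45/0.091)^(1/0.55) ≈ 18.2864.
y_gold = 18.2864^0.45 ≈ 3.6979, c_gold = y_gold − 0.091·k_gold ≈ 2.0339.
Gain: Δc = 2.0339 − 1.9459 ≈ 0.0880.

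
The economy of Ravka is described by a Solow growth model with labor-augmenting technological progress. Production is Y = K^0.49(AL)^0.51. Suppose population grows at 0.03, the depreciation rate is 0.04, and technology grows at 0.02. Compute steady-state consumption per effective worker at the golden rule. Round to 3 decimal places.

c_gold ≈ 2.598

n + g + δ = 0.03 + 0.02 + 0.04 = 0.09.
Golden rule sets MPK = n+g+δ: 0.49·k^(0.49−1) = 0.09, so k_gold = (0.49/0.09)^(1/0.51) ≈ 27.7362.
y_gold = 27.7362^0.49 ≈ 5.0944.
c_gold = y_gold − (n+g+δ)·k_gold = 5.0944 − 0.09·27.7362 ≈ 2.5981.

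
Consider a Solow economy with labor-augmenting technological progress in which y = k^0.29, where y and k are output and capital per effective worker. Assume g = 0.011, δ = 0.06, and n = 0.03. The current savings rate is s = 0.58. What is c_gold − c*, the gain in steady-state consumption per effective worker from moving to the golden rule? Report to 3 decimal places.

Δc ≈ 0.235

Capital per effective worker breaks even when investment replaces (n + g + δ)·k; here n + g + δ = 0.101.
Current steady state (s = 0.58): k* = (0.58/0.101)^(1/0.71) ≈ 11.7264, y* = 11.7264^0.29 ≈ 2.0420, c* = (1−0.58)·2.0420 ≈ 0.8576.
Setting f'(k) = n+g+δ gives 0.29·k^(0.29−1) = 0.101, hence k_gold = (0.29/0.101)^(1/0.71) ≈ 4.4175.
y_gold = 4.4175^0.29 ≈ 1.5385, c_gold = y_gold − 0.101·k_gold ≈ 1.0923.
Gain: Δc = 1.0923 − 0.8576 ≈ 0.2347.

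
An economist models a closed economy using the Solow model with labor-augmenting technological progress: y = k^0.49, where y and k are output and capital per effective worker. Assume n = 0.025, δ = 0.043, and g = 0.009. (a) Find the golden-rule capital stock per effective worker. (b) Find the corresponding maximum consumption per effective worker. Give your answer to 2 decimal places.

(a) k_gold ≈ 37.66; (b) c_gold ≈ 3.02

The effective depreciation rate is n + g + δ = 0.025 + 0.009 + 0.043 = 0.077.
Setting f'(k) = n+g+δ gives 0.49·k^(0.49−1) = 0.077, hence k_gold = (0.49/0.077)^(1/0.51) ≈ 37.6611.
y_gold = 37.6611^0.49 ≈ 5.9182; c_gold = y_gold − 0.077·k_gold ≈ 3.0183.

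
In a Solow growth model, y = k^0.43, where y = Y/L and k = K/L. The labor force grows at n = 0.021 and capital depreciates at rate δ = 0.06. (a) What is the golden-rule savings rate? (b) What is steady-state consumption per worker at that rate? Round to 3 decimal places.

Capital per worker breaks even when investment replaces (n + δ)·k; here n + δ = 0.081.
For Cobb-Douglas, s_gold equals capital's share: s_gold = 0.43.
At the golden rule the marginal product of capital equals n+δ: 0.43·k^(0.43−1) = 0.081. Solving, k_gold = (0.43/0.081)^(1/0.57) ≈ 18.7025.
y_gold = 18.7025^0.43 ≈ 3.5230; c_gold = (1−0.43)·y_gold ≈ 2.0081.

(a) s_gold = 0.430; (b) c_gold ≈ 2.008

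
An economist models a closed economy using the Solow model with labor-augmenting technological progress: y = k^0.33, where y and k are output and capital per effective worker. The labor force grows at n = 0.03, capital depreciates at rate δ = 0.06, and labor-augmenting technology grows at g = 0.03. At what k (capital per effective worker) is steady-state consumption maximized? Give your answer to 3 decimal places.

Capital per effective worker breaks even when investment replaces (n + g + δ)·k; here n + g + δ = 0.12.
Golden rule sets MPK = n+g+δ: 0.33·k^(0.33−1) = 0.12, so k_gold = (0.33/0.12)^(1/0.67) ≈ 4.5261.

k_gold ≈ 4.526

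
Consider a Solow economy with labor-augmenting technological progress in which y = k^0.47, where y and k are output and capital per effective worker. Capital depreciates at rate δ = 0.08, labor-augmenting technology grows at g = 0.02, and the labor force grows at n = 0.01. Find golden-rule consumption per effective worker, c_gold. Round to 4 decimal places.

n + g + δ = 0.01 + 0.02 + 0.08 = 0.11.
At the golden rule the marginal product of capital equals n+g+δ: 0.47·k^(0.47−1) = 0.11. Solving, k_gold = (0.47/0.11)^(1/0.53) ≈ 15.4885.
y_gold = 15.4885^0.47 ≈ 3.6250.
c_gold = y_gold − (n+g+δ)·k_gold = 3.6250 − 0.11·15.4885 ≈ 1.9212.

c_gold ≈ 1.9212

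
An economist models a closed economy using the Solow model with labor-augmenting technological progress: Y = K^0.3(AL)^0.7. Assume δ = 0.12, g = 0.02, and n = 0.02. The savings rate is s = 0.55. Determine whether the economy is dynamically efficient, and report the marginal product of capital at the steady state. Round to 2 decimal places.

Break-even investment rate: n + g + δ = 0.02 + 0.02 + 0.12 = 0.16.
Steady-state k*: s·k^0.3 = 0.16·k gives k* = (0.55/0.16)^(1/0.7) ≈ 5.8353.
MPK = 0.3·5.8353^(-0.7) ≈ 0.0873.
MPK < n+g+δ = 0.16, so the economy is dynamically inefficient (over-saving).

dynamically inefficient; MPK ≈ 0.09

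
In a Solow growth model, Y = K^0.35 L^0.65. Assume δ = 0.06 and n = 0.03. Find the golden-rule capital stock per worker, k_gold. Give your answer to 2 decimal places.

k_gold ≈ 8.08

Capital per worker breaks even when investment replaces (n + δ)·k; here n + δ = 0.09.
Golden rule sets MPK = n+δ: 0.35·k^(0.35−1) = 0.09, so k_gold = (0.35/0.09)^(1/0.65) ≈ 8.0802.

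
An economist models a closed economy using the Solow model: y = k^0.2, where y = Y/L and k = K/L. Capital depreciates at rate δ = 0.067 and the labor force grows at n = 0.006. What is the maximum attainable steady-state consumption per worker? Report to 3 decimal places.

The effective depreciation rate is n + δ = 0.006 + 0.067 = 0.073.
At the golden rule the marginal product of capital equals n+δ: 0.2·k^(0.2−1) = 0.073. Solving, k_gold = (0.2/0.073)^(1/0.8) ≈ 3.5248.
y_gold = 3.5248^0.2 ≈ 1.2866.
c_gold = y_gold − (n+δ)·k_gold = 1.2866 − 0.073·3.5248 ≈ 1.0292.

c_gold ≈ 1.029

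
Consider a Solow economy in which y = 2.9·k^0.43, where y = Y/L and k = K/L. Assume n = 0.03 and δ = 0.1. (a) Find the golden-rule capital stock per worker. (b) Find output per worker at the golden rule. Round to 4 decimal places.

(a) k_gold ≈ 52.8046; (b) y_gold ≈ 15.9642

The effective depreciation rate is n + δ = 0.03 + 0.1 = 0.13.
Setting f'(k) = n+δ gives 0.43·2.9·k^(0.43−1) = 0.13, hence k_gold = (0.43·2.9/0.13)^(1/0.57) ≈ 52.8046.
y_gold = 2.9·52.8046^0.43 ≈ 15.9642.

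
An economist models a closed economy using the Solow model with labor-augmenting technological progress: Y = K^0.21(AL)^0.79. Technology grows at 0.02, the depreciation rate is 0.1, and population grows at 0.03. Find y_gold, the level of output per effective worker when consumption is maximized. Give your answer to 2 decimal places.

Break-even investment rate: n + g + δ = 0.03 + 0.02 + 0.1 = 0.15.
Maximizing c = f(k) − (n+g+δ)·k gives f'(k) = n+g+δ, i.e. 0.21·k^(0.21−1) = 0.15, so k_gold = (0.21/0.15)^(1/0.79) ≈ 1.5310.
Output: y_gold = k_gold^0.21 = 1.5310^0.21 ≈ 1.0936.

y_gold ≈ 1.09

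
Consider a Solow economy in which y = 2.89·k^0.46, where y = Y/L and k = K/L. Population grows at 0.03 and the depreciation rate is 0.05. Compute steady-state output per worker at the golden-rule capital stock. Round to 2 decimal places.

y_gold ≈ 31.67

Break-even investment rate: n + δ = 0.03 + 0.05 = 0.08.
Maximizing c = f(k) − (n+δ)·k gives f'(k) = n+δ, i.e. 0.46·2.89·k^(0.46−1) = 0.08, so k_gold = (0.46·2.89/0.08)^(1/0.54) ≈ 182.0987.
Output: y_gold = 2.89·k_gold^0.46 = 2.89·182.0987^0.46 ≈ 31.6693.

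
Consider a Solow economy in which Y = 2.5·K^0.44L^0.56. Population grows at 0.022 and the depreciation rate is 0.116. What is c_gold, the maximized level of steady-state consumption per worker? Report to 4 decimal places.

c_gold ≈ 7.1525

The effective depreciation rate is n + δ = 0.022 + 0.116 = 0.138.
Maximizing c = f(k) − (n+δ)·k gives f'(k) = n+δ, i.e. 0.44·2.5·k^(0.44−1) = 0.138, so k_gold = (0.44·2.5/0.138)^(1/0.56) ≈ 40.7236.
y_gold = 2.5·40.7236^0.44 ≈ 12.7724.
c_gold = y_gold − (n+δ)·k_gold = 12.7724 − 0.138·40.7236 ≈ 7.1525.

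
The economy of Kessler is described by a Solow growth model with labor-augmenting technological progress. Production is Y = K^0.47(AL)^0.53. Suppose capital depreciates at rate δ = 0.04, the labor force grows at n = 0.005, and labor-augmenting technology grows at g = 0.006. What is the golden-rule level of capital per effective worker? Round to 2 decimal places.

k_gold ≈ 66.05

Capital per effective worker breaks even when investment replaces (n + g + δ)·k; here n + g + δ = 0.051.
Setting f'(k) = n+g+δ gives 0.47·k^(0.47−1) = 0.051, hence k_gold = (0.47/0.051)^(1/0.53) ≈ 66.0486.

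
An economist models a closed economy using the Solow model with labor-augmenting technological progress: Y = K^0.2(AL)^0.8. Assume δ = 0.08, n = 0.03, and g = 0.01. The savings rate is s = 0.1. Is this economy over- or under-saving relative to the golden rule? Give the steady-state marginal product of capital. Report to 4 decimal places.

Capital per effective worker breaks even when investment replaces (n + g + δ)·k; here n + g + δ = 0.12.
Steady-state k*: s·k^0.2 = 0.12·k gives k* = (0.1/0.12)^(1/0.8) ≈ 0.7962.
MPK = 0.2·0.7962^(-0.8) ≈ 0.2400.
MPK > n+g+δ = 0.12, so the economy is dynamically efficient (under-saving).

under-saving; MPK ≈ 0.2400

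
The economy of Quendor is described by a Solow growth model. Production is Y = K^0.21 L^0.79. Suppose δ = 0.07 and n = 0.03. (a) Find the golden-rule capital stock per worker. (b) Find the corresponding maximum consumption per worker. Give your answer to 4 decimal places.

(a) k_gold ≈ 2.5578; (b) c_gold ≈ 0.9622

n + δ = 0.03 + 0.07 = 0.1.
Setting f'(k) = n+δ gives 0.21·k^(0.21−1) = 0.1, hence k_gold = (0.21/0.1)^(1/0.79) ≈ 2.5578.
y_gold = 2.5578^0.21 ≈ 1.2180; c_gold = y_gold − 0.1·k_gold ≈ 0.9622.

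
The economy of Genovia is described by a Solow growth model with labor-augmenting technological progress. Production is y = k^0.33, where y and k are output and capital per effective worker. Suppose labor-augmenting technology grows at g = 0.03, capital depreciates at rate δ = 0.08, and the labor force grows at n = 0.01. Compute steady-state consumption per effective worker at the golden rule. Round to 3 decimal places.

The effective depreciation rate is n + g + δ = 0.01 + 0.03 + 0.08 = 0.12.
Golden rule sets MPK = n+g+δ: 0.33·k^(0.33−1) = 0.12, so k_gold = (0.33/0.12)^(1/0.67) ≈ 4.5261.
y_gold = 4.5261^0.33 ≈ 1.6458.
c_gold = y_gold − (n+g+δ)·k_gold = 1.6458 − 0.12·4.5261 ≈ 1.1027.

c_gold ≈ 1.103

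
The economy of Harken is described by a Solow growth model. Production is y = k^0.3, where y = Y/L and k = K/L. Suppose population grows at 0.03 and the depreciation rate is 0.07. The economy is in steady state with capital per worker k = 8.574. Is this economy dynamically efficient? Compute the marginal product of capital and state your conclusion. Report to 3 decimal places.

dynamically inefficient; MPK ≈ 0.067

n + δ = 0.03 + 0.07 = 0.1.
MPK = 0.3·k^(0.3−1) = 0.3·8.574^(-0.7) ≈ 0.0667.
MPK < 0.1, so the economy is dynamically inefficient (over-saving).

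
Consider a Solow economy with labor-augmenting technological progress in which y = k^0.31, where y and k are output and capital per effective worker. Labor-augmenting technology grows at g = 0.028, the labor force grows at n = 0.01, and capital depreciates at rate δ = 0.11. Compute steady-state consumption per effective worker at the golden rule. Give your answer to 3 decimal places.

c_gold ≈ 0.962

Capital per effective worker breaks even when investment replaces (n + g + δ)·k; here n + g + δ = 0.148.
Maximizing c = f(k) − (n+g+δ)·k gives f'(k) = n+g+δ, i.e. 0.31·k^(0.31−1) = 0.148, so k_gold = (0.31/0.148)^(1/0.69) ≈ 2.9199.
y_gold = 2.9199^0.31 ≈ 1.3940.
c_gold = y_gold − (n+g+δ)·k_gold = 1.3940 − 0.148·2.9199 ≈ 0.9619.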